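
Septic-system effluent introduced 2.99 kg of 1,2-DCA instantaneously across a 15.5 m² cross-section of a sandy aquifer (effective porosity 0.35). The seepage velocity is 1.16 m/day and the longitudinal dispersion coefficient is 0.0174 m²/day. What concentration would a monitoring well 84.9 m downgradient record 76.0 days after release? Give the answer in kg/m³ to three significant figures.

0.0181 kg/m³

For an instantaneous plane source, C(x,t) = M/(n_e·A·√(4πDt)) · exp(−(x−vt)²/(4Dt)), with n_e·A the pore (flow) area.
Plume center vt = 1.16 × 76.0 = 88.16 m, so the well at 84.9 m is 3.26 m upgradient of the peak.
√(4πDt) = 4.076 m, giving peak height M/(n_e·A·√(4πDt)) = 2.99/(0.35 × 15.5 × 4.076) = 0.1352 kg/m³.
(x−vt)²/(4Dt) = (-3.26)²/(4 × 0.0174 × 76.0) = 2.009; exp(−2.009) = 0.1341.
C = 0.1352 × 0.1341 = 0.0181 kg/m³.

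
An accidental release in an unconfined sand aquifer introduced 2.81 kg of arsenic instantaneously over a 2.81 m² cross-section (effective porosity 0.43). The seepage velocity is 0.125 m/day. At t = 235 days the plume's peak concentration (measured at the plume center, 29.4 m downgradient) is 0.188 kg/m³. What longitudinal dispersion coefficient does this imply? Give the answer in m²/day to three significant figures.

0.0518 m²/day

At the plume center C_max = M/(n_e·A·√(4πDt)), so D = M²/(4πt·(n_e·A·C_max)²).
n_e·A·C_max = 0.43 × 2.81 × 0.188 = 0.2272 kg/m.
D = 2.81²/(4π × 235 × 0.2272²) = 0.0518 m²/day.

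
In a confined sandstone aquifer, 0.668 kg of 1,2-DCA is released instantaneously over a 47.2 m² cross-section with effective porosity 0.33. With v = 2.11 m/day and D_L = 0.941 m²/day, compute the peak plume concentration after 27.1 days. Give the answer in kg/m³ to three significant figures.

0.00240 kg/m³

The peak of an instantaneous 1D plume sits at x = vt; there the Gaussian factor is 1 and C_max = M/(n_e·A·√(4πDt)), where n_e·A is the pore area the mass is dissolved in.
√(4πDt) = √(4π × 0.941 × 27.1) = 17.90 m, so C_max = 0.668/(0.33 × 47.2 × 17.90) = 0.00240 kg/m³.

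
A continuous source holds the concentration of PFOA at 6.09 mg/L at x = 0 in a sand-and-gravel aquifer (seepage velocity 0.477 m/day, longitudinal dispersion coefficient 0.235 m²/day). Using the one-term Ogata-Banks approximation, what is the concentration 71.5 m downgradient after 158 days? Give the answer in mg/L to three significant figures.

4.10 mg/L

For a continuous step input, C/C₀ ≈ ½·erfc((x−vt)/(2√(Dt))).
vt = 0.477 × 158 = 75.366 m and 2√(Dt) = 2√(0.235 × 158) = 12.19 m.
Argument (x−vt)/(2√(Dt)) = (71.5 − 75.366)/12.19 = -0.3171; ½·erfc(-0.3171) = 0.6731.
C = 6.09 × 0.6731 = 4.10 mg/L.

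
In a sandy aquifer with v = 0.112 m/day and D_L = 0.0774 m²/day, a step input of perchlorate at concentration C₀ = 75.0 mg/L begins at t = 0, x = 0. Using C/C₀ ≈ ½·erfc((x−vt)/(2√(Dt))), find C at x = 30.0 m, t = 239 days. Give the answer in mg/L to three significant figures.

For a continuous step input, C/C₀ ≈ ½·erfc((x−vt)/(2√(Dt))).
vt = 0.112 × 239 = 26.768 m and 2√(Dt) = 2√(0.0774 × 239) = 8.602 m.
Argument (x−vt)/(2√(Dt)) = (30.0 − 26.768)/8.602 = 0.3757; ½·erfc(0.3757) = 0.2976.
C = 75.0 × 0.2976 = 22.3 mg/L.

22.3 mg/L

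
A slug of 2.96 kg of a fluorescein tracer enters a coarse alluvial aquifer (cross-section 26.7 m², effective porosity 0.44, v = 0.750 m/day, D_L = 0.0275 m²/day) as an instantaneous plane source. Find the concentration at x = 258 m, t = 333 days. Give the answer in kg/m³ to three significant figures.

For an instantaneous plane source, C(x,t) = M/(n_e·A·√(4πDt)) · exp(−(x−vt)²/(4Dt)), with n_e·A the pore (flow) area.
Plume center vt = 0.750 × 333 = 249.75 m, so the well at 258 m is 8.25 m downgradient of the peak.
√(4πDt) = 10.73 m, giving peak height M/(n_e·A·√(4πDt)) = 2.96/(0.44 × 26.7 × 10.73) = 0.02348 kg/m³.
(x−vt)²/(4Dt) = (8.25)²/(4 × 0.0275 × 333) = 1.858; exp(−1.858) = 0.1560.
C = 0.02348 × 0.1560 = 0.00366 kg/m³.

0.00366 kg/m³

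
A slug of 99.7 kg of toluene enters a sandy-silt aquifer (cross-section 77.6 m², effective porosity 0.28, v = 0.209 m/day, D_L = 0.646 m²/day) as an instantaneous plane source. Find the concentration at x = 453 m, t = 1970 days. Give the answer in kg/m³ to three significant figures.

0.0260 kg/m³

For an instantaneous plane source, C(x,t) = M/(n_e·A·√(4πDt)) · exp(−(x−vt)²/(4Dt)), with n_e·A the pore (flow) area.
Plume center vt = 0.209 × 1970 = 411.73 m, so the well at 453 m is 41.27 m downgradient of the peak.
√(4πDt) = 126.5 m, giving peak height M/(n_e·A·√(4πDt)) = 99.7/(0.28 × 77.6 × 126.5) = 0.03627 kg/m³.
(x−vt)²/(4Dt) = (41.27)²/(4 × 0.646 × 1970) = 0.3346; exp(−0.3346) = 0.7156.
C = 0.03627 × 0.7156 = 0.0260 kg/m³.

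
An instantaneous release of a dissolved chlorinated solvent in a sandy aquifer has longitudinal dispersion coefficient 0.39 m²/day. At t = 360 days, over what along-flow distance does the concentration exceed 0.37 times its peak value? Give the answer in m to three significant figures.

47.3 m

The plume is Gaussian with σ = √(2Dt) = √(2 × 0.39 × 360) = 16.76 m.
C/C_peak = exp(−Δx²/(2σ²)) = 0.37 ⇒ Δx = σ·√(−2 ln 0.37) = 16.76 × 1.410 = 23.63 m.
Width = 2Δx = 47.3 m.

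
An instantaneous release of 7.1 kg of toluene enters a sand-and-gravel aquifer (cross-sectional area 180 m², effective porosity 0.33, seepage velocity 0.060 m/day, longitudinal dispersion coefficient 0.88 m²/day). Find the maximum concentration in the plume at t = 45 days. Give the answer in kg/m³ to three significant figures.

0.00536 kg/m³

The peak of an instantaneous 1D plume sits at x = vt; there the Gaussian factor is 1 and C_max = M/(n_e·A·√(4πDt)), where n_e·A is the pore area the mass is dissolved in.
√(4πDt) = √(4π × 0.88 × 45) = 22.31 m, so C_max = 7.1/(0.33 × 180 × 22.31) = 0.00536 kg/m³.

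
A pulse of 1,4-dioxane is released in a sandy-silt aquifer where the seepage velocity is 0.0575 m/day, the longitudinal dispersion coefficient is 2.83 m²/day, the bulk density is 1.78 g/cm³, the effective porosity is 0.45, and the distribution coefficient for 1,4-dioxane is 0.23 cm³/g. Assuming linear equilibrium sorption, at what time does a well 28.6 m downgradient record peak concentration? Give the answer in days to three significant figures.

256 days

Retardation factor R = 1 + ρ_b·K_d/n = 1 + 1.78 × 0.23/0.45 = 1.910.
Sorption retards both mechanisms: v_R = v/R = 0.03010 m/day, D_R = D/R = 1.482 m²/day.
Peak time from v_R²t² + 2D_R t − x² = 0: t = (√(D_R² + v_R²x²) − D_R)/v_R².
√(D_R² + v_R²x²) = √(1.482² + 0.03010² × 28.6²) = 1.714; v_R² = 0.0009060.
t = (1.714 − 1.482)/0.0009060 = 256 days.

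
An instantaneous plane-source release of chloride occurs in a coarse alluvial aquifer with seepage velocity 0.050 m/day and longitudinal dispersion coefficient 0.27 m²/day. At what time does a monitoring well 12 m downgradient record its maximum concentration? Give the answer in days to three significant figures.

For the 1D instantaneous-source solution, setting ∂C/∂t = 0 at fixed x gives v²t² + 2Dt − x² = 0, so t = (√(D² + v²x²) − D)/v².
√(D² + v²x²) = √(0.27² + 0.050² × 12²) = 0.6580; v² = 0.0025.
t = (0.6580 − 0.27)/0.0025 = 155 days (vs. the pure-advection estimate x/v = 240 d).

155 days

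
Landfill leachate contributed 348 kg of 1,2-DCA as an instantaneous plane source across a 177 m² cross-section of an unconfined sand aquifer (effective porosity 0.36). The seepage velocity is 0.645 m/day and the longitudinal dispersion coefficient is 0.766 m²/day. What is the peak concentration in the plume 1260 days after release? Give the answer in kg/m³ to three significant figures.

0.0496 kg/m³

The peak of an instantaneous 1D plume sits at x = vt; there the Gaussian factor is 1 and C_max = M/(n_e·A·√(4πDt)), where n_e·A is the pore area the mass is dissolved in.
√(4πDt) = √(4π × 0.766 × 1260) = 110.1 m, so C_max = 348/(0.36 × 177 × 110.1) = 0.0496 kg/m³.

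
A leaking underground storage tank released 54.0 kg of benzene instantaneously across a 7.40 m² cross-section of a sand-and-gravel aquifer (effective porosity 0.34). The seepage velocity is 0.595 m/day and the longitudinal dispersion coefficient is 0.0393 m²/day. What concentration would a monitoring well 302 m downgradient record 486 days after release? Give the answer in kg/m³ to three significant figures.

0.161 kg/m³

For an instantaneous plane source, C(x,t) = M/(n_e·A·√(4πDt)) · exp(−(x−vt)²/(4Dt)), with n_e·A the pore (flow) area.
Plume center vt = 0.595 × 486 = 289.17 m, so the well at 302 m is 12.83 m downgradient of the peak.
√(4πDt) = 15.49 m, giving peak height M/(n_e·A·√(4πDt)) = 54.0/(0.34 × 7.40 × 15.49) = 1.386 kg/m³.
(x−vt)²/(4Dt) = (12.83)²/(4 × 0.0393 × 486) = 2.155; exp(−2.155) = 0.1159.
C = 1.386 × 0.1159 = 0.161 kg/m³.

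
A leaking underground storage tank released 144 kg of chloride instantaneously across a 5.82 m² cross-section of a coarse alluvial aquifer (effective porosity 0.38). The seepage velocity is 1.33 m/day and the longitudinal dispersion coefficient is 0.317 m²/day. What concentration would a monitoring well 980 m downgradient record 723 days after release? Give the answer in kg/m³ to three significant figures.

For an instantaneous plane source, C(x,t) = M/(n_e·A·√(4πDt)) · exp(−(x−vt)²/(4Dt)), with n_e·A the pore (flow) area.
Plume center vt = 1.33 × 723 = 961.59 m, so the well at 980 m is 18.41 m downgradient of the peak.
√(4πDt) = 53.67 m, giving peak height M/(n_e·A·√(4πDt)) = 144/(0.38 × 5.82 × 53.67) = 1.213 kg/m³.
(x−vt)²/(4Dt) = (18.41)²/(4 × 0.317 × 723) = 0.3697; exp(−0.3697) = 0.6909.
C = 1.213 × 0.6909 = 0.838 kg/m³.

0.838 kg/m³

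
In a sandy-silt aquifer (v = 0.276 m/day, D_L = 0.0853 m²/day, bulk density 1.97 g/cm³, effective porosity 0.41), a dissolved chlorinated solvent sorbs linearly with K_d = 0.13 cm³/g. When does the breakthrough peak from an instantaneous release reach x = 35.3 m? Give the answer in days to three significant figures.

206 days

Retardation factor R = 1 + ρ_b·K_d/n = 1 + 1.97 × 0.13/0.41 = 1.625.
Sorption retards both mechanisms: v_R = v/R = 0.1698 m/day, D_R = D/R = 0.05249 m²/day.
Peak time from v_R²t² + 2D_R t − x² = 0: t = (√(D_R² + v_R²x²) − D_R)/v_R².
√(D_R² + v_R²x²) = √(0.05249² + 0.1698² × 35.3²) = 5.994; v_R² = 0.02883.
t = (5.994 − 0.05249)/0.02883 = 206 days.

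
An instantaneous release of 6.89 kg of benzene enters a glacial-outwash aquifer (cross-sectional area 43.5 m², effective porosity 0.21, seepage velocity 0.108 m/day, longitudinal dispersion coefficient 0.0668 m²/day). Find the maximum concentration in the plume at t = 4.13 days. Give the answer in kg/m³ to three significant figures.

0.405 kg/m³

The peak of an instantaneous 1D plume sits at x = vt; there the Gaussian factor is 1 and C_max = M/(n_e·A·√(4πDt)), where n_e·A is the pore area the mass is dissolved in.
√(4πDt) = √(4π × 0.0668 × 4.13) = 1.862 m, so C_max = 6.89/(0.21 × 43.5 × 1.862) = 0.405 kg/m³.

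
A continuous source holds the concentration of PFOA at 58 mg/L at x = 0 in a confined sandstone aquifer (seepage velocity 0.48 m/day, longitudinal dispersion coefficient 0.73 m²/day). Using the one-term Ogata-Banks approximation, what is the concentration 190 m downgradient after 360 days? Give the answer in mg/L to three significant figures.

For a continuous step input, C/C₀ ≈ ½·erfc((x−vt)/(2√(Dt))).
vt = 0.48 × 360 = 172.8 m and 2√(Dt) = 2√(0.73 × 360) = 32.42 m.
Argument (x−vt)/(2√(Dt)) = (190 − 172.8)/32.42 = 0.5305; ½·erfc(0.5305) = 0.2266.
C = 58 × 0.2266 = 13.1 mg/L.

13.1 mg/L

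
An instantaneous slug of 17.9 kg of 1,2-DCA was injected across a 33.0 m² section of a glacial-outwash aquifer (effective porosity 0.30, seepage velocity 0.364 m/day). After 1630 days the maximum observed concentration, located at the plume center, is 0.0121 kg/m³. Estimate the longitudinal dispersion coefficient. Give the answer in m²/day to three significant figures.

1.09 m²/day

At the plume center C_max = M/(n_e·A·√(4πDt)), so D = M²/(4πt·(n_e·A·C_max)²).
n_e·A·C_max = 0.30 × 33.0 × 0.0121 = 0.1198 kg/m.
D = 17.9²/(4π × 1630 × 0.1198²) = 1.09 m²/day.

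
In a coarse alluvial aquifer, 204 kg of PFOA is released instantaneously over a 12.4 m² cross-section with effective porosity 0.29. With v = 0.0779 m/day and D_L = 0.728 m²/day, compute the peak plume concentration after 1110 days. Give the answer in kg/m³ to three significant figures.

0.563 kg/m³

The peak of an instantaneous 1D plume sits at x = vt; there the Gaussian factor is 1 and C_max = M/(n_e·A·√(4πDt)), where n_e·A is the pore area the mass is dissolved in.
√(4πDt) = √(4π × 0.728 × 1110) = 100.8 m, so C_max = 204/(0.29 × 12.4 × 100.8) = 0.563 kg/m³.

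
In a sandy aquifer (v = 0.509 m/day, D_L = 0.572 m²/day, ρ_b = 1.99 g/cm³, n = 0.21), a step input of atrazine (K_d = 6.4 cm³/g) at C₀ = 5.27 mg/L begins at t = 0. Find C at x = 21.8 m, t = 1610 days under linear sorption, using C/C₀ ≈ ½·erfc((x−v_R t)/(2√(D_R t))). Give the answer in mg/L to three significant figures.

Retardation factor R = 1 + ρ_b·K_d/n = 1 + 1.99 × 6.4/0.21 = 61.65.
Sorption retards both mechanisms: v_R = v/R = 0.008256 m/day, D_R = D/R = 0.009278 m²/day.
v_R·t = 0.008256 × 1610 = 13.29216 m; 2√(D_R t) = 7.730 m; argument = (21.8 − 13.29216)/7.730 = 1.101.
C = C₀ × ½·erfc(1.101) = 5.27 × 0.05973 = 0.315 mg/L.

0.315 mg/L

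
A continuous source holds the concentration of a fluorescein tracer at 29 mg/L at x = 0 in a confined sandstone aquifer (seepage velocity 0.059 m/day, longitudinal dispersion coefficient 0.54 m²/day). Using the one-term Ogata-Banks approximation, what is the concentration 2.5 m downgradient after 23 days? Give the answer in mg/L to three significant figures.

11.9 mg/L

For a continuous step input, C/C₀ ≈ ½·erfc((x−vt)/(2√(Dt))).
vt = 0.059 × 23 = 1.357 m and 2√(Dt) = 2√(0.54 × 23) = 7.048 m.
Argument (x−vt)/(2√(Dt)) = (2.5 − 1.357)/7.048 = 0.1622; ½·erfc(0.1622) = 0.4093.
C = 29 × 0.4093 = 11.9 mg/L.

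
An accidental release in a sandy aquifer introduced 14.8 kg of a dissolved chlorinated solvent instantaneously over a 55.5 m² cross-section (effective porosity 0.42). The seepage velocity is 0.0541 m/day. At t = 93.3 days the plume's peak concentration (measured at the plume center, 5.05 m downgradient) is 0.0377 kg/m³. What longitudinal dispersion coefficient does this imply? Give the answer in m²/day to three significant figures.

0.242 m²/day

At the plume center C_max = M/(n_e·A·√(4πDt)), so D = M²/(4πt·(n_e·A·C_max)²).
n_e·A·C_max = 0.42 × 55.5 × 0.0377 = 0.8788 kg/m.
D = 14.8²/(4π × 93.3 × 0.8788²) = 0.242 m²/day.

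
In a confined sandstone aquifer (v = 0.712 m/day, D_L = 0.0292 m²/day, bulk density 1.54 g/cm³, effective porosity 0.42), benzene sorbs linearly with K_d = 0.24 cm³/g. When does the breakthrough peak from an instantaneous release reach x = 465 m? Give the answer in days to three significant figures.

Retardation factor R = 1 + ρ_b·K_d/n = 1 + 1.54 × 0.24/0.42 = 1.880.
Sorption retards both mechanisms: v_R = v/R = 0.3787 m/day, D_R = D/R = 0.01553 m²/day.
Peak time from v_R²t² + 2D_R t − x² = 0: t = (√(D_R² + v_R²x²) − D_R)/v_R².
√(D_R² + v_R²x²) = √(0.01553² + 0.3787² × 465²) = 176.1; v_R² = 0.1434.
t = (176.1 − 0.01553)/0.1434 = 1230 days.

1230 days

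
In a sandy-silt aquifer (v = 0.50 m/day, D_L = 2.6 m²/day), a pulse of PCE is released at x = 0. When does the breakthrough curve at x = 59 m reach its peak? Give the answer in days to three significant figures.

108 days

For the 1D instantaneous-source solution, setting ∂C/∂t = 0 at fixed x gives v²t² + 2Dt − x² = 0, so t = (√(D² + v²x²) − D)/v².
√(D² + v²x²) = √(2.6² + 0.50² × 59²) = 29.61; v² = 0.25.
t = (29.61 − 2.6)/0.25 = 108 days (vs. the pure-advection estimate x/v = 118 d).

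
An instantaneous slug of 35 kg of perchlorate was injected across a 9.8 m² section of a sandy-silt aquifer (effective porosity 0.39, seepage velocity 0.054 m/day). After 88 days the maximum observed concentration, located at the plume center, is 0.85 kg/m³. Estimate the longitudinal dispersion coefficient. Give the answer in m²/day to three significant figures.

At the plume center C_max = M/(n_e·A·√(4πDt)), so D = M²/(4πt·(n_e·A·C_max)²).
n_e·A·C_max = 0.39 × 9.8 × 0.85 = 3.249 kg/m.
D = 35²/(4π × 88 × 3.249²) = 0.105 m²/day.

0.105 m²/day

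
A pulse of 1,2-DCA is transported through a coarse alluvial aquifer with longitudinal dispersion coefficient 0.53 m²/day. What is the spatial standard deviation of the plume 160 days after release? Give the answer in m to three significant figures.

13.0 m

Dispersive spreading gives a Gaussian with σ² = 2Dt; advection only shifts the center.
σ = √(2 × 0.53 × 160) = 13.0 m.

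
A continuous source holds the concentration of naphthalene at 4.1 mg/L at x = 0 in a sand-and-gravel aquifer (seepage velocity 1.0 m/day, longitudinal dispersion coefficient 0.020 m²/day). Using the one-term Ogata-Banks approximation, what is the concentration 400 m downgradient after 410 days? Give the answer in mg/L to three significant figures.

4.07 mg/L

For a continuous step input, C/C₀ ≈ ½·erfc((x−vt)/(2√(Dt))).
vt = 1.0 × 410 = 410 m and 2√(Dt) = 2√(0.020 × 410) = 5.727 m.
Argument (x−vt)/(2√(Dt)) = (400 − 410)/5.727 = -1.746; ½·erfc(-1.746) = 0.9932.
C = 4.1 × 0.9932 = 4.07 mg/L.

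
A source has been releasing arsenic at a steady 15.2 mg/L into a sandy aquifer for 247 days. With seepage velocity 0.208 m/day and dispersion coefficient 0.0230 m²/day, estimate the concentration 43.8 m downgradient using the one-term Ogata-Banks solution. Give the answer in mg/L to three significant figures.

15.0 mg/L

For a continuous step input, C/C₀ ≈ ½·erfc((x−vt)/(2√(Dt))).
vt = 0.208 × 247 = 51.376 m and 2√(Dt) = 2√(0.0230 × 247) = 4.767 m.
Argument (x−vt)/(2√(Dt)) = (43.8 − 51.376)/4.767 = -1.589; ½·erfc(-1.589) = 0.9877.
C = 15.2 × 0.9877 = 15.0 mg/L.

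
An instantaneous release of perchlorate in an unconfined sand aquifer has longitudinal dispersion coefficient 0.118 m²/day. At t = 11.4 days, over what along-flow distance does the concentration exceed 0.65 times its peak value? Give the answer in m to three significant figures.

3.04 m

The plume is Gaussian with σ = √(2Dt) = √(2 × 0.118 × 11.4) = 1.640 m.
C/C_peak = exp(−Δx²/(2σ²)) = 0.65 ⇒ Δx = σ·√(−2 ln 0.65) = 1.640 × 0.9282 = 1.522 m.
Width = 2Δx = 3.04 m.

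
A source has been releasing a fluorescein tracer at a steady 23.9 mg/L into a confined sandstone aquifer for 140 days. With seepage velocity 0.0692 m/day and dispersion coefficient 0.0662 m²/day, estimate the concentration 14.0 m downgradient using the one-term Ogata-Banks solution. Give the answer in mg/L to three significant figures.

3.78 mg/L

For a continuous step input, C/C₀ ≈ ½·erfc((x−vt)/(2√(Dt))).
vt = 0.0692 × 140 = 9.688 m and 2√(Dt) = 2√(0.0662 × 140) = 6.089 m.
Argument (x−vt)/(2√(Dt)) = (14.0 − 9.688)/6.089 = 0.7082; ½·erfc(0.7082) = 0.1583.
C = 23.9 × 0.1583 = 3.78 mg/L.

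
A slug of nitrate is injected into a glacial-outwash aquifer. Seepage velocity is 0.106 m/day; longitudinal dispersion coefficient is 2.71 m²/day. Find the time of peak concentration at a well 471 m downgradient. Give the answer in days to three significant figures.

4210 days

For the 1D instantaneous-source solution, setting ∂C/∂t = 0 at fixed x gives v²t² + 2Dt − x² = 0, so t = (√(D² + v²x²) − D)/v².
√(D² + v²x²) = √(2.71² + 0.106² × 471²) = 50.00; v² = 0.011236.
t = (50.00 − 2.71)/0.011236 = 4210 days (vs. the pure-advection estimate x/v = 4440 d).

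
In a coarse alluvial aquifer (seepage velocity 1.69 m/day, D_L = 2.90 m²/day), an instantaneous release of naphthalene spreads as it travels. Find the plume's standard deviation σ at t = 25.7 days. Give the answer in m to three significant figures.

Dispersive spreading gives a Gaussian with σ² = 2Dt; advection only shifts the center.
σ = √(2 × 2.90 × 25.7) = 12.2 m.

12.2 m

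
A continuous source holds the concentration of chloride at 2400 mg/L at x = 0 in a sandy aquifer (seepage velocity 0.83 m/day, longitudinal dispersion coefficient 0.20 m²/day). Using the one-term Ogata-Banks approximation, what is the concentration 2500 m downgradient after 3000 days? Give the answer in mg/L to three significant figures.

927 mg/L

For a continuous step input, C/C₀ ≈ ½·erfc((x−vt)/(2√(Dt))).
vt = 0.83 × 3000 = 2490 m and 2√(Dt) = 2√(0.20 × 3000) = 48.99 m.
Argument (x−vt)/(2√(Dt)) = (2500 − 2490)/48.99 = 0.2041; ½·erfc(0.2041) = 0.3864.
C = 2400 × 0.3864 = 927 mg/L.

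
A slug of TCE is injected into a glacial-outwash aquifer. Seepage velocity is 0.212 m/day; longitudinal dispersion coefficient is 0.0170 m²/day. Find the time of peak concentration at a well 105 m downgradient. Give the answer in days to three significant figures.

For the 1D instantaneous-source solution, setting ∂C/∂t = 0 at fixed x gives v²t² + 2Dt − x² = 0, so t = (√(D² + v²x²) − D)/v².
√(D² + v²x²) = √(0.0170² + 0.212² × 105²) = 22.26; v² = 0.044944.
t = (22.26 − 0.0170)/0.044944 = 495 days (vs. the pure-advection estimate x/v = 495 d).

495 days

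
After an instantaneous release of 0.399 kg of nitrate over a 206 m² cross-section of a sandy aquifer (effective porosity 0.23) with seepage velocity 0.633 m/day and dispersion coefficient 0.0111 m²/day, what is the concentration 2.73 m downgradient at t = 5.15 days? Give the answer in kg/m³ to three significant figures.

0.00291 kg/m³

For an instantaneous plane source, C(x,t) = M/(n_e·A·√(4πDt)) · exp(−(x−vt)²/(4Dt)), with n_e·A the pore (flow) area.
Plume center vt = 0.633 × 5.15 = 3.25995 m, so the well at 2.73 m is 0.52995 m upgradient of the peak.
√(4πDt) = 0.8476 m, giving peak height M/(n_e·A·√(4πDt)) = 0.399/(0.23 × 206 × 0.8476) = 0.009935 kg/m³.
(x−vt)²/(4Dt) = (-0.52995)²/(4 × 0.0111 × 5.15) = 1.228; exp(−1.228) = 0.2929.
C = 0.009935 × 0.2929 = 0.00291 kg/m³.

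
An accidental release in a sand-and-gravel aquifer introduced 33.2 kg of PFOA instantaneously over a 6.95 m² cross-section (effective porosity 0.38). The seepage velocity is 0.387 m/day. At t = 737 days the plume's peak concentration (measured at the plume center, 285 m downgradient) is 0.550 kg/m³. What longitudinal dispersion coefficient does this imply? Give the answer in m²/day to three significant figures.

0.0564 m²/day

At the plume center C_max = M/(n_e·A·√(4πDt)), so D = M²/(4πt·(n_e·A·C_max)²).
n_e·A·C_max = 0.38 × 6.95 × 0.550 = 1.453 kg/m.
D = 33.2²/(4π × 737 × 1.453²) = 0.0564 m²/day.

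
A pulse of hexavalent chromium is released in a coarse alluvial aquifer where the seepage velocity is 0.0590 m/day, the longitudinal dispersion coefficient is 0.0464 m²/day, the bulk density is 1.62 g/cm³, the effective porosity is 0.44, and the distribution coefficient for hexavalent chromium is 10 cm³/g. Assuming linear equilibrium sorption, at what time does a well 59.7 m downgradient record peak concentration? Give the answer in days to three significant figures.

Retardation factor R = 1 + ρ_b·K_d/n = 1 + 1.62 × 10/0.44 = 37.82.
Sorption retards both mechanisms: v_R = v/R = 0.001560 m/day, D_R = D/R = 0.001227 m²/day.
Peak time from v_R²t² + 2D_R t − x² = 0: t = (√(D_R² + v_R²x²) − D_R)/v_R².
√(D_R² + v_R²x²) = √(0.001227² + 0.001560² × 59.7²) = 0.09314; v_R² = 2.434e-06.
t = (0.09314 − 0.001227)/2.434e-06 = 37800 days.

37800 days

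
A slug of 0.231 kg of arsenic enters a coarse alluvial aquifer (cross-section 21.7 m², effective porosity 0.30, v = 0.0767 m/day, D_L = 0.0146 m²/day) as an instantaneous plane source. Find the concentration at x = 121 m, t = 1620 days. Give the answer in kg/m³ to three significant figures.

For an instantaneous plane source, C(x,t) = M/(n_e·A·√(4πDt)) · exp(−(x−vt)²/(4Dt)), with n_e·A the pore (flow) area.
Plume center vt = 0.0767 × 1620 = 124.254 m, so the well at 121 m is 3.254 m upgradient of the peak.
√(4πDt) = 17.24 m, giving peak height M/(n_e·A·√(4πDt)) = 0.231/(0.30 × 21.7 × 17.24) = 0.002058 kg/m³.
(x−vt)²/(4Dt) = (-3.254)²/(4 × 0.0146 × 1620) = 0.1119; exp(−0.1119) = 0.8941.
C = 0.002058 × 0.8941 = 0.00184 kg/m³.

0.00184 kg/m³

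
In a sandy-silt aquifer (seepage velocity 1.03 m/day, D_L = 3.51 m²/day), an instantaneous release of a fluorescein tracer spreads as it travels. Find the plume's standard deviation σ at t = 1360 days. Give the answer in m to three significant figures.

97.7 m

Dispersive spreading gives a Gaussian with σ² = 2Dt; advection only shifts the center.
σ = √(2 × 3.51 × 1360) = 97.7 m.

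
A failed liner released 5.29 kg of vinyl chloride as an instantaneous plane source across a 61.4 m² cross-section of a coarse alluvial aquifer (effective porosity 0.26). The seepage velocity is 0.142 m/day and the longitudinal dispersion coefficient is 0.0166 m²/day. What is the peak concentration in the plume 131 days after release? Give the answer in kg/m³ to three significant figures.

0.0634 kg/m³

The peak of an instantaneous 1D plume sits at x = vt; there the Gaussian factor is 1 and C_max = M/(n_e·A·√(4πDt)), where n_e·A is the pore area the mass is dissolved in.
√(4πDt) = √(4π × 0.0166 × 131) = 5.228 m, so C_max = 5.29/(0.26 × 61.4 × 5.228) = 0.0634 kg/m³.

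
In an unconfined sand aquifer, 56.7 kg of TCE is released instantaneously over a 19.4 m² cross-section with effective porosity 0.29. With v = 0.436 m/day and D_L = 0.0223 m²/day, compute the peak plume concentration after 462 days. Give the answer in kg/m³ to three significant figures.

The peak of an instantaneous 1D plume sits at x = vt; there the Gaussian factor is 1 and C_max = M/(n_e·A·√(4πDt)), where n_e·A is the pore area the mass is dissolved in.
√(4πDt) = √(4π × 0.0223 × 462) = 11.38 m, so C_max = 56.7/(0.29 × 19.4 × 11.38) = 0.886 kg/m³.

0.886 kg/m³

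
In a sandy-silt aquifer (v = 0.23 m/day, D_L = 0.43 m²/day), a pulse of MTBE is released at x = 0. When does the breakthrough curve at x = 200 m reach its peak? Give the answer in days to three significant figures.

861 days

For the 1D instantaneous-source solution, setting ∂C/∂t = 0 at fixed x gives v²t² + 2Dt − x² = 0, so t = (√(D² + v²x²) − D)/v².
√(D² + v²x²) = √(0.43² + 0.23² × 200²) = 46.00; v² = 0.0529.
t = (46.00 − 0.43)/0.0529 = 861 days (vs. the pure-advection estimate x/v = 870 d).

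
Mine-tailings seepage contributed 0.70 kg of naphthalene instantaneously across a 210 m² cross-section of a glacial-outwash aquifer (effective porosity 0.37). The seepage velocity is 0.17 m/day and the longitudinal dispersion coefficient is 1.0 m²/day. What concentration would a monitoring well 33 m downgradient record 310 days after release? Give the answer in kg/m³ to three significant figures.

For an instantaneous plane source, C(x,t) = M/(n_e·A·√(4πDt)) · exp(−(x−vt)²/(4Dt)), with n_e·A the pore (flow) area.
Plume center vt = 0.17 × 310 = 52.7 m, so the well at 33 m is 19.7 m upgradient of the peak.
√(4πDt) = 62.41 m, giving peak height M/(n_e·A·√(4πDt)) = 0.70/(0.37 × 210 × 62.41) = 0.0001444 kg/m³.
(x−vt)²/(4Dt) = (-19.7)²/(4 × 1.0 × 310) = 0.3130; exp(−0.3130) = 0.7312.
C = 0.0001444 × 0.7312 = 0.000106 kg/m³.

0.000106 kg/m³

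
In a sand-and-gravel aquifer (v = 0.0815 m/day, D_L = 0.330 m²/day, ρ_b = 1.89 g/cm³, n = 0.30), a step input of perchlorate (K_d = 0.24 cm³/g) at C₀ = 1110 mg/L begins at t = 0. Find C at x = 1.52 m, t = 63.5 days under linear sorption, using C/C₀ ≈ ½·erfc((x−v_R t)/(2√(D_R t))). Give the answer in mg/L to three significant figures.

Retardation factor R = 1 + ρ_b·K_d/n = 1 + 1.89 × 0.24/0.30 = 2.512.
Sorption retards both mechanisms: v_R = v/R = 0.03244 m/day, D_R = D/R = 0.1314 m²/day.
v_R·t = 0.03244 × 63.5 = 2.05994 m; 2√(D_R t) = 5.777 m; argument = (1.52 − 2.05994)/5.777 = -0.09346.
C = C₀ × ½·erfc(-0.09346) = 1110 × 0.5526 = 613 mg/L.

613 mg/L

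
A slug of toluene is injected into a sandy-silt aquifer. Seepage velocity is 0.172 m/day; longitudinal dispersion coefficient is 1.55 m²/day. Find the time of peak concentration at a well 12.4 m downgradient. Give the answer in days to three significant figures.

36.7 days

For the 1D instantaneous-source solution, setting ∂C/∂t = 0 at fixed x gives v²t² + 2Dt − x² = 0, so t = (√(D² + v²x²) − D)/v².
√(D² + v²x²) = √(1.55² + 0.172² × 12.4²) = 2.637; v² = 0.029584.
t = (2.637 − 1.55)/0.029584 = 36.7 days (vs. the pure-advection estimate x/v = 72.1 d).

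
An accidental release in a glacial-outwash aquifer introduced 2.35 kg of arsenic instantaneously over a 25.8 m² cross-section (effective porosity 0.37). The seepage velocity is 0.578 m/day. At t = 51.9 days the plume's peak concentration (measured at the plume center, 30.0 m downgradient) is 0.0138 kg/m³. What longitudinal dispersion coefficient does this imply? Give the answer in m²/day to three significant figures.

0.488 m²/day

At the plume center C_max = M/(n_e·A·√(4πDt)), so D = M²/(4πt·(n_e·A·C_max)²).
n_e·A·C_max = 0.37 × 25.8 × 0.0138 = 0.1317 kg/m.
D = 2.35²/(4π × 51.9 × 0.1317²) = 0.488 m²/day.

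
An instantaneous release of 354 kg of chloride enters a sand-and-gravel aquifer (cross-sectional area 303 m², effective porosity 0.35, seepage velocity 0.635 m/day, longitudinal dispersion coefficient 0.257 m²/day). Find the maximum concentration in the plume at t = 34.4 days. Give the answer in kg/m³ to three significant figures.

0.317 kg/m³

The peak of an instantaneous 1D plume sits at x = vt; there the Gaussian factor is 1 and C_max = M/(n_e·A·√(4πDt)), where n_e·A is the pore area the mass is dissolved in.
√(4πDt) = √(4π × 0.257 × 34.4) = 10.54 m, so C_max = 354/(0.35 × 303 × 10.54) = 0.317 kg/m³.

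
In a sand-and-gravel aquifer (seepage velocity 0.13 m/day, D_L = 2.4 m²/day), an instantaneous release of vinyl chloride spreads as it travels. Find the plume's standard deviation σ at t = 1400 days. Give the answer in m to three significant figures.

82.0 m

Dispersive spreading gives a Gaussian with σ² = 2Dt; advection only shifts the center.
σ = √(2 × 2.4 × 1400) = 82.0 m.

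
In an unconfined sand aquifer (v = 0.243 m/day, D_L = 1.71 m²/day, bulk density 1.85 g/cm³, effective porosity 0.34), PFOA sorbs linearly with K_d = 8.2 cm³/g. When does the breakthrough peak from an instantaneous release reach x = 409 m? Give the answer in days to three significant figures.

75500 days

Retardation factor R = 1 + ρ_b·K_d/n = 1 + 1.85 × 8.2/0.34 = 45.62.
Sorption retards both mechanisms: v_R = v/R = 0.005327 m/day, D_R = D/R = 0.03748 m²/day.
Peak time from v_R²t² + 2D_R t − x² = 0: t = (√(D_R² + v_R²x²) − D_R)/v_R².
√(D_R² + v_R²x²) = √(0.03748² + 0.005327² × 409²) = 2.179; v_R² = 2.838e-05.
t = (2.179 − 0.03748)/2.838e-05 = 75500 days.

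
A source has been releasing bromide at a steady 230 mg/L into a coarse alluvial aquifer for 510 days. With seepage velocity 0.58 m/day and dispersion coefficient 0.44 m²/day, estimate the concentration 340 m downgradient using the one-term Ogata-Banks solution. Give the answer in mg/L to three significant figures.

For a continuous step input, C/C₀ ≈ ½·erfc((x−vt)/(2√(Dt))).
vt = 0.58 × 510 = 295.8 m and 2√(Dt) = 2√(0.44 × 510) = 29.96 m.
Argument (x−vt)/(2√(Dt)) = (340 − 295.8)/29.96 = 1.475; ½·erfc(1.475) = 0.01849.
C = 230 × 0.01849 = 4.25 mg/L.

4.25 mg/L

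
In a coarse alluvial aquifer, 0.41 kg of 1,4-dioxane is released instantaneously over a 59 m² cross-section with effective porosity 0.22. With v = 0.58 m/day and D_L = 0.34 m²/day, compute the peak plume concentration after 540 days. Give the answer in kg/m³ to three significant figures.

0.000658 kg/m³

The peak of an instantaneous 1D plume sits at x = vt; there the Gaussian factor is 1 and C_max = M/(n_e·A·√(4πDt)), where n_e·A is the pore area the mass is dissolved in.
√(4πDt) = √(4π × 0.34 × 540) = 48.03 m, so C_max = 0.41/(0.22 × 59 × 48.03) = 0.000658 kg/m³.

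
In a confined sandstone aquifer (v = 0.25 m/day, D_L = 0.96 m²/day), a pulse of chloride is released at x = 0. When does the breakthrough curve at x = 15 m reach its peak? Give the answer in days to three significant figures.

For the 1D instantaneous-source solution, setting ∂C/∂t = 0 at fixed x gives v²t² + 2Dt − x² = 0, so t = (√(D² + v²x²) − D)/v².
√(D² + v²x²) = √(0.96² + 0.25² × 15²) = 3.871; v² = 0.0625.
t = (3.871 − 0.96)/0.0625 = 46.6 days (vs. the pure-advection estimate x/v = 60.0 d).

46.6 days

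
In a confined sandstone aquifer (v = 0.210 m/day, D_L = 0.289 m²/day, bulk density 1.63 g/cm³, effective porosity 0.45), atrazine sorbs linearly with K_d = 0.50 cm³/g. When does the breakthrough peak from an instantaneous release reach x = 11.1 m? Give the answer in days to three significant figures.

Retardation factor R = 1 + ρ_b·K_d/n = 1 + 1.63 × 0.50/0.45 = 2.811.
Sorption retards both mechanisms: v_R = v/R = 0.07471 m/day, D_R = D/R = 0.1028 m²/day.
Peak time from v_R²t² + 2D_R t − x² = 0: t = (√(D_R² + v_R²x²) − D_R)/v_R².
√(D_R² + v_R²x²) = √(0.1028² + 0.07471² × 11.1²) = 0.8356; v_R² = 0.005582.
t = (0.8356 − 0.1028)/0.005582 = 131 days.

131 days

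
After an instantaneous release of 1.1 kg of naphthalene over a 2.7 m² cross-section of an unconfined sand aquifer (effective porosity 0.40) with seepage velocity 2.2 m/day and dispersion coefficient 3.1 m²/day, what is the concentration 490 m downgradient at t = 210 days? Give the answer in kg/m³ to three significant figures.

For an instantaneous plane source, C(x,t) = M/(n_e·A·√(4πDt)) · exp(−(x−vt)²/(4Dt)), with n_e·A the pore (flow) area.
Plume center vt = 2.2 × 210 = 462 m, so the well at 490 m is 28 m downgradient of the peak.
√(4πDt) = 90.45 m, giving peak height M/(n_e·A·√(4πDt)) = 1.1/(0.40 × 2.7 × 90.45) = 0.01126 kg/m³.
(x−vt)²/(4Dt) = (28)²/(4 × 3.1 × 210) = 0.3011; exp(−0.3011) = 0.7400.
C = 0.01126 × 0.7400 = 0.00833 kg/m³.

0.00833 kg/m³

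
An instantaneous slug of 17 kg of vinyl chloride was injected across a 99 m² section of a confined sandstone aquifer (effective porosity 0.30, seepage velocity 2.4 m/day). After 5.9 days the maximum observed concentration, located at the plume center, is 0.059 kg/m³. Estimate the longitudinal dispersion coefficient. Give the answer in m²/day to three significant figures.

At the plume center C_max = M/(n_e·A·√(4πDt)), so D = M²/(4πt·(n_e·A·C_max)²).
n_e·A·C_max = 0.30 × 99 × 0.059 = 1.752 kg/m.
D = 17²/(4π × 5.9 × 1.752²) = 1.27 m²/day.

1.27 m²/day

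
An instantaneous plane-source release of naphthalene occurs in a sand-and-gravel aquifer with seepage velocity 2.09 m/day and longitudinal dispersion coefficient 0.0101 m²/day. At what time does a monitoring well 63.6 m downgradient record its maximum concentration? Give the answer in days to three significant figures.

30.4 days

For the 1D instantaneous-source solution, setting ∂C/∂t = 0 at fixed x gives v²t² + 2Dt − x² = 0, so t = (√(D² + v²x²) − D)/v².
√(D² + v²x²) = √(0.0101² + 2.09² × 63.6²) = 132.9; v² = 4.3681.
t = (132.9 − 0.0101)/4.3681 = 30.4 days (vs. the pure-advection estimate x/v = 30.4 d).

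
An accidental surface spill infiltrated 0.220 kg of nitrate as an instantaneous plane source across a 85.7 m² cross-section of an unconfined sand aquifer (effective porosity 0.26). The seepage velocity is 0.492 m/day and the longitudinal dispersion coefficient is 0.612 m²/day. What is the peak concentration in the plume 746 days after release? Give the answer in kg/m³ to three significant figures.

0.000130 kg/m³

The peak of an instantaneous 1D plume sits at x = vt; there the Gaussian factor is 1 and C_max = M/(n_e·A·√(4πDt)), where n_e·A is the pore area the mass is dissolved in.
√(4πDt) = √(4π × 0.612 × 746) = 75.74 m, so C_max = 0.220/(0.26 × 85.7 × 75.74) = 0.000130 kg/m³.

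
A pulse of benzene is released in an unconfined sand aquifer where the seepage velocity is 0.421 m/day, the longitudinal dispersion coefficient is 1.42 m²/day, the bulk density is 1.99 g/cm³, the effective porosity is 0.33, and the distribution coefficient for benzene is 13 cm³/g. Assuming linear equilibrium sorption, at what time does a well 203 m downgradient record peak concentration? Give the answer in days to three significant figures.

Retardation factor R = 1 + ρ_b·K_d/n = 1 + 1.99 × 13/0.33 = 79.39.
Sorption retards both mechanisms: v_R = v/R = 0.005303 m/day, D_R = D/R = 0.01789 m²/day.
Peak time from v_R²t² + 2D_R t − x² = 0: t = (√(D_R² + v_R²x²) − D_R)/v_R².
√(D_R² + v_R²x²) = √(0.01789² + 0.005303² × 203²) = 1.077; v_R² = 2.812e-05.
t = (1.077 − 0.01789)/2.812e-05 = 37700 days.

37700 days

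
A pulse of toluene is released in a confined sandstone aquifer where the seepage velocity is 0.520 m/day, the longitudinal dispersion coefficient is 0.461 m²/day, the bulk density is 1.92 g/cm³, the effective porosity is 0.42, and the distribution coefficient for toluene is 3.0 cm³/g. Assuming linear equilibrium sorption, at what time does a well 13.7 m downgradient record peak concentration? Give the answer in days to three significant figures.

363 days

Retardation factor R = 1 + ρ_b·K_d/n = 1 + 1.92 × 3.0/0.42 = 14.71.
Sorption retards both mechanisms: v_R = v/R = 0.03535 m/day, D_R = D/R = 0.03134 m²/day.
Peak time from v_R²t² + 2D_R t − x² = 0: t = (√(D_R² + v_R²x²) − D_R)/v_R².
√(D_R² + v_R²x²) = √(0.03134² + 0.03535² × 13.7²) = 0.4853; v_R² = 0.001250.
t = (0.4853 − 0.03134)/0.001250 = 363 days.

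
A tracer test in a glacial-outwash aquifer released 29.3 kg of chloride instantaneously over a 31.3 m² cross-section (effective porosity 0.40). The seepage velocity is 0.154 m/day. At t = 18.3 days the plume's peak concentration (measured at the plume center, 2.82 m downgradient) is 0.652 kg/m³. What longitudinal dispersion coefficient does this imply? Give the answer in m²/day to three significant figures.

At the plume center C_max = M/(n_e·A·√(4πDt)), so D = M²/(4πt·(n_e·A·C_max)²).
n_e·A·C_max = 0.40 × 31.3 × 0.652 = 8.163 kg/m.
D = 29.3²/(4π × 18.3 × 8.163²) = 0.0560 m²/day.

0.0560 m²/day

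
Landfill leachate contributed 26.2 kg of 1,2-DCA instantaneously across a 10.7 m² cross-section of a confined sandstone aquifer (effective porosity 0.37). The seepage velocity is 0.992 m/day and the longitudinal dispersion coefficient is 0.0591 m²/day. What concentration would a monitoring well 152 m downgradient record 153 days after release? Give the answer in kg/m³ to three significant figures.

0.620 kg/m³

For an instantaneous plane source, C(x,t) = M/(n_e·A·√(4πDt)) · exp(−(x−vt)²/(4Dt)), with n_e·A the pore (flow) area.
Plume center vt = 0.992 × 153 = 151.776 m, so the well at 152 m is 0.224 m downgradient of the peak.
√(4πDt) = 10.66 m, giving peak height M/(n_e·A·√(4πDt)) = 26.2/(0.37 × 10.7 × 10.66) = 0.6208 kg/m³.
(x−vt)²/(4Dt) = (0.224)²/(4 × 0.0591 × 153) = 0.001387; exp(−0.001387) = 0.9986.
C = 0.6208 × 0.9986 = 0.620 kg/m³.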